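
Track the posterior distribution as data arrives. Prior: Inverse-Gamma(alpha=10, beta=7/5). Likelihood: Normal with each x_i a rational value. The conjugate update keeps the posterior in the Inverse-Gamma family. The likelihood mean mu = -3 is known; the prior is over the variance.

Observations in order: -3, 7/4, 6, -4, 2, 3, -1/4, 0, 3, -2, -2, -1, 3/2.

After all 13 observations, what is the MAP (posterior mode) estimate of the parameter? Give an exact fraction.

obs 1: x=-3 → posterior Inverse-Gamma(21/2, 7/5)
obs 2: x=7/4 → posterior Inverse-Gamma(11, 2029/160)
obs 3: x=6 → posterior Inverse-Gamma(23/2, 8509/160)
obs 4: x=-4 → posterior Inverse-Gamma(12, 8589/160)
obs 5: x=2 → posterior Inverse-Gamma(25/2, 10589/160)
obs 6: x=3 → posterior Inverse-Gamma(13, 13469/160)
obs 7: x=-1/4 → posterior Inverse-Gamma(27/2, 7037/80)
obs 8: x=0 → posterior Inverse-Gamma(14, 7397/80)
obs 9: x=3 → posterior Inverse-Gamma(29/2, 8837/80)
obs 10: x=-2 → posterior Inverse-Gamma(15, 8877/80)
obs 11: x=-2 → posterior Inverse-Gamma(31/2, 8917/80)
obs 12: x=-1 → posterior Inverse-Gamma(16, 9077/80)
obs 13: x=3/2 → posterior Inverse-Gamma(33/2, 9887/80)

9887/1400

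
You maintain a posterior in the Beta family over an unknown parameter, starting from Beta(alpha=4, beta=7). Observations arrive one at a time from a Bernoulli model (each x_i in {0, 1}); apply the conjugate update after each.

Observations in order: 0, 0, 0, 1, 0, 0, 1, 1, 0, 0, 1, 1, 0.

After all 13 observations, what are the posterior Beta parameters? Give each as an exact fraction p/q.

obs 1: x=0 → posterior Beta(4, 8)
obs 2: x=0 → posterior Beta(4, 9)
obs 3: x=0 → posterior Beta(4, 10)
obs 4: x=1 → posterior Beta(5, 10)
obs 5: x=0 → posterior Beta(5, 11)
obs 6: x=0 → posterior Beta(5, 12)
obs 7: x=1 → posterior Beta(6, 12)
obs 8: x=1 → posterior Beta(7, 12)
obs 9: x=0 → posterior Beta(7, 13)
obs 10: x=0 → posterior Beta(7, 14)
obs 11: x=1 → posterior Beta(8, 14)
obs 12: x=1 → posterior Beta(9, 14)
obs 13: x=0 → posterior Beta(9, 15)

alpha=9, beta=15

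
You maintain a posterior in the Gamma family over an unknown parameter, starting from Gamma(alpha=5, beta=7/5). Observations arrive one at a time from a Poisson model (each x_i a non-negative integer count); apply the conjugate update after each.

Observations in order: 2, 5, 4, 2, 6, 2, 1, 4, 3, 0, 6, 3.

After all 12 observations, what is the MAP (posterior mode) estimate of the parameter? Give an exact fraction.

obs 1: x=2 → posterior Gamma(7, 12/5)
obs 2: x=5 → posterior Gamma(12, 17/5)
obs 3: x=4 → posterior Gamma(16, 22/5)
obs 4: x=2 → posterior Gamma(18, 27/5)
obs 5: x=6 → posterior Gamma(24, 32/5)
obs 6: x=2 → posterior Gamma(26, 37/5)
obs 7: x=1 → posterior Gamma(27, 42/5)
obs 8: x=4 → posterior Gamma(31, 47/5)
obs 9: x=3 → posterior Gamma(34, 52/5)
obs 10: x=0 → posterior Gamma(34, 57/5)
obs 11: x=6 → posterior Gamma(40, 62/5)
obs 12: x=3 → posterior Gamma(43, 67/5)

210/67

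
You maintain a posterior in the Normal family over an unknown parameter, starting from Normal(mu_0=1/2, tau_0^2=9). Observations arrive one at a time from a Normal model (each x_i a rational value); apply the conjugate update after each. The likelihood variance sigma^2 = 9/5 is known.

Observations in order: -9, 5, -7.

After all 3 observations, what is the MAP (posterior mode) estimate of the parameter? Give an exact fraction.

obs 1: x=-9 → posterior Normal(-89/12, 3/2)
obs 2: x=5 → posterior Normal(-39/22, 9/11)
obs 3: x=-7 → posterior Normal(-109/32, 9/16)

-109/32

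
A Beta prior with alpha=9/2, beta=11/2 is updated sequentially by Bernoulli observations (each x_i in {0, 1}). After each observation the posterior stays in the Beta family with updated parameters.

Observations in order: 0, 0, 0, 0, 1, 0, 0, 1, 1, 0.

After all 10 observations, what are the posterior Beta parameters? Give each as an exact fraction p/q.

obs 1: x=0 → posterior Beta(9/2, 13/2)
obs 2: x=0 → posterior Beta(9/2, 15/2)
obs 3: x=0 → posterior Beta(9/2, 17/2)
obs 4: x=0 → posterior Beta(9/2, 19/2)
obs 5: x=1 → posterior Beta(11/2, 19/2)
obs 6: x=0 → posterior Beta(11/2, 21/2)
obs 7: x=0 → posterior Beta(11/2, 23/2)
obs 8: x=1 → posterior Beta(13/2, 23/2)
obs 9: x=1 → posterior Beta(15/2, 23/2)
obs 10: x=0 → posterior Beta(15/2, 25/2)

alpha=15/2, beta=25/2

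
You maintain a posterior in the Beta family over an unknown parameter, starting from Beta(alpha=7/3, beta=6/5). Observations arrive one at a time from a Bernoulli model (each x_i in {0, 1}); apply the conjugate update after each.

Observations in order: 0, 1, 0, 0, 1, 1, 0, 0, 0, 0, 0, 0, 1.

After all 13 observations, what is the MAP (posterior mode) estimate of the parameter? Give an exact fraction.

40/109

obs 1: x=0 → posterior Beta(7/3, 11/5)
obs 2: x=1 → posterior Beta(10/3, 11/5)
obs 3: x=0 → posterior Beta(10/3, 16/5)
obs 4: x=0 → posterior Beta(10/3, 21/5)
obs 5: x=1 → posterior Beta(13/3, 21/5)
obs 6: x=1 → posterior Beta(16/3, 21/5)
obs 7: x=0 → posterior Beta(16/3, 26/5)
obs 8: x=0 → posterior Beta(16/3, 31/5)
obs 9: x=0 → posterior Beta(16/3, 36/5)
obs 10: x=0 → posterior Beta(16/3, 41/5)
obs 11: x=0 → posterior Beta(16/3, 46/5)
obs 12: x=0 → posterior Beta(16/3, 51/5)
obs 13: x=1 → posterior Beta(19/3, 51/5)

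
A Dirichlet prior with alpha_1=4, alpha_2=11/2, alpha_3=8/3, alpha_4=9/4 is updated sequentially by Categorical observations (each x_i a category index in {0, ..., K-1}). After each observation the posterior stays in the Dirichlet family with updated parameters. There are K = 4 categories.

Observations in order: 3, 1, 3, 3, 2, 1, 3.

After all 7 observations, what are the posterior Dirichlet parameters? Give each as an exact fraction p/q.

obs 1: x=3 → posterior Dirichlet(4, 11/2, 8/3, 13/4)
obs 2: x=1 → posterior Dirichlet(4, 13/2, 8/3, 13/4)
obs 3: x=3 → posterior Dirichlet(4, 13/2, 8/3, 17/4)
obs 4: x=3 → posterior Dirichlet(4, 13/2, 8/3, 21/4)
obs 5: x=2 → posterior Dirichlet(4, 13/2, 11/3, 21/4)
obs 6: x=1 → posterior Dirichlet(4, 15/2, 11/3, 21/4)
obs 7: x=3 → posterior Dirichlet(4, 15/2, 11/3, 25/4)

alpha_1=4, alpha_2=15/2, alpha_3=11/3, alpha_4=25/4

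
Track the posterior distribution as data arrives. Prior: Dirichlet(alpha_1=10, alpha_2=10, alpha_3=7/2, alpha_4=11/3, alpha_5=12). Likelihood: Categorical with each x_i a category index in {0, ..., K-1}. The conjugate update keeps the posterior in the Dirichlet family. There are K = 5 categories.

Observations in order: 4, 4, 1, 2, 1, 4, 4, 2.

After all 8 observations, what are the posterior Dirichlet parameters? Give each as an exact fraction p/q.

obs 1: x=4 → posterior Dirichlet(10, 10, 7/2, 11/3, 13)
obs 2: x=4 → posterior Dirichlet(10, 10, 7/2, 11/3, 14)
obs 3: x=1 → posterior Dirichlet(10, 11, 7/2, 11/3, 14)
obs 4: x=2 → posterior Dirichlet(10, 11, 9/2, 11/3, 14)
obs 5: x=1 → posterior Dirichlet(10, 12, 9/2, 11/3, 14)
obs 6: x=4 → posterior Dirichlet(10, 12, 9/2, 11/3, 15)
obs 7: x=4 → posterior Dirichlet(10, 12, 9/2, 11/3, 16)
obs 8: x=2 → posterior Dirichlet(10, 12, 11/2, 11/3, 16)

alpha_1=10, alpha_2=12, alpha_3=11/2, alpha_4=11/3, alpha_5=16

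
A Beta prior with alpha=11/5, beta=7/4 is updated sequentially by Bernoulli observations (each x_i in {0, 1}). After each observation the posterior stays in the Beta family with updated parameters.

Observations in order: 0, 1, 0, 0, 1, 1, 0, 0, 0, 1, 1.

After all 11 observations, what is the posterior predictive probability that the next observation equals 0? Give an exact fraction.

obs 1: x=0 → posterior Beta(11/5, 11/4)
obs 2: x=1 → posterior Beta(16/5, 11/4)
obs 3: x=0 → posterior Beta(16/5, 15/4)
obs 4: x=0 → posterior Beta(16/5, 19/4)
obs 5: x=1 → posterior Beta(21/5, 19/4)
obs 6: x=1 → posterior Beta(26/5, 19/4)
obs 7: x=0 → posterior Beta(26/5, 23/4)
obs 8: x=0 → posterior Beta(26/5, 27/4)
obs 9: x=0 → posterior Beta(26/5, 31/4)
obs 10: x=1 → posterior Beta(31/5, 31/4)
obs 11: x=1 → posterior Beta(36/5, 31/4)

155/299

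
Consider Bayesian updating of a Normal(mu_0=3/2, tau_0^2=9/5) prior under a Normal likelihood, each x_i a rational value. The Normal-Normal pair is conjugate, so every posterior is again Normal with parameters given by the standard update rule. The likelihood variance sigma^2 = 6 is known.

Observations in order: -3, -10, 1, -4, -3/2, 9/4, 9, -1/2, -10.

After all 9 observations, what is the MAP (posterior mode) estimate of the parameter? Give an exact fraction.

-141/148

obs 1: x=-3 → posterior Normal(6/13, 18/13)
obs 2: x=-10 → posterior Normal(-3/2, 9/8)
obs 3: x=1 → posterior Normal(-21/19, 18/19)
obs 4: x=-4 → posterior Normal(-3/2, 9/11)
obs 5: x=-3/2 → posterior Normal(-3/2, 18/25)
obs 6: x=9/4 → posterior Normal(-123/112, 9/14)
obs 7: x=9 → posterior Normal(-15/124, 18/31)
obs 8: x=-1/2 → posterior Normal(-21/136, 9/17)
obs 9: x=-10 → posterior Normal(-141/148, 18/37)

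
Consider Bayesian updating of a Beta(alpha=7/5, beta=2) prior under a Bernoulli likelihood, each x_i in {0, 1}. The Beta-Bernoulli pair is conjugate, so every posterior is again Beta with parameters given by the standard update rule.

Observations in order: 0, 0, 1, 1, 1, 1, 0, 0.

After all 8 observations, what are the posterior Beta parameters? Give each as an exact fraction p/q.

alpha=27/5, beta=6

obs 1: x=0 → posterior Beta(7/5, 3)
obs 2: x=0 → posterior Beta(7/5, 4)
obs 3: x=1 → posterior Beta(12/5, 4)
obs 4: x=1 → posterior Beta(17/5, 4)
obs 5: x=1 → posterior Beta(22/5, 4)
obs 6: x=1 → posterior Beta(27/5, 4)
obs 7: x=0 → posterior Beta(27/5, 5)
obs 8: x=0 → posterior Beta(27/5, 6)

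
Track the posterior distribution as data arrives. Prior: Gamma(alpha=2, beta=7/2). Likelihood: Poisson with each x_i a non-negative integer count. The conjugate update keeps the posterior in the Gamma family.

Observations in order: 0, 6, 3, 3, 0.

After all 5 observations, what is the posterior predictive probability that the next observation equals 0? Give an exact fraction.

obs 1: x=0 → posterior Gamma(2, 9/2)
obs 2: x=6 → posterior Gamma(8, 11/2)
obs 3: x=3 → posterior Gamma(11, 13/2)
obs 4: x=3 → posterior Gamma(14, 15/2)
obs 5: x=0 → posterior Gamma(14, 17/2)

168377826559400929/799006685782884121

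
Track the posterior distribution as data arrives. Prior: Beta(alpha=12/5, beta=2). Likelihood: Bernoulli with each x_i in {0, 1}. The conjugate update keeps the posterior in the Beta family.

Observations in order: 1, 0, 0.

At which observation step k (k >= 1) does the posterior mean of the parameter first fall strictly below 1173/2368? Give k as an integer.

k = 3

obs 1: x=1 → posterior Beta(17/5, 2)
obs 2: x=0 → posterior Beta(17/5, 3)
obs 3: x=0 → posterior Beta(17/5, 4)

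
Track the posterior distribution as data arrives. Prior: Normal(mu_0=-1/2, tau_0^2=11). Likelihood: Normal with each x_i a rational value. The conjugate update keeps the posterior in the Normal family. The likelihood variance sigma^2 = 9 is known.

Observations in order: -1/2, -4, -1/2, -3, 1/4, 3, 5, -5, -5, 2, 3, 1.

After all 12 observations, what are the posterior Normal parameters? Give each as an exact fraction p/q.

obs 1: x=-1/2 → posterior Normal(-1/2, 99/20)
obs 2: x=-4 → posterior Normal(-54/31, 99/31)
obs 3: x=-1/2 → posterior Normal(-17/12, 33/14)
obs 4: x=-3 → posterior Normal(-185/106, 99/53)
obs 5: x=1/4 → posterior Normal(-359/256, 99/64)
obs 6: x=3 → posterior Normal(-227/300, 33/25)
obs 7: x=5 → posterior Normal(-7/344, 99/86)
obs 8: x=-5 → posterior Normal(-227/388, 99/97)
obs 9: x=-5 → posterior Normal(-149/144, 11/12)
obs 10: x=2 → posterior Normal(-359/476, 99/119)
obs 11: x=3 → posterior Normal(-227/520, 99/130)
obs 12: x=1 → posterior Normal(-61/188, 33/47)

mu_0=-61/188, tau_0^2=33/47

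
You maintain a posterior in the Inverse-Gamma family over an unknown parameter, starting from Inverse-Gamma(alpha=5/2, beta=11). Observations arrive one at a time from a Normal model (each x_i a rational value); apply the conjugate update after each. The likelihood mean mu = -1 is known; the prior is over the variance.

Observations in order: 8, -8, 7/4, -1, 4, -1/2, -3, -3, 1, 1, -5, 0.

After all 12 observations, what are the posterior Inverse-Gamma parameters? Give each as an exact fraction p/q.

obs 1: x=8 → posterior Inverse-Gamma(3, 103/2)
obs 2: x=-8 → posterior Inverse-Gamma(7/2, 76)
obs 3: x=7/4 → posterior Inverse-Gamma(4, 2553/32)
obs 4: x=-1 → posterior Inverse-Gamma(9/2, 2553/32)
obs 5: x=4 → posterior Inverse-Gamma(5, 2953/32)
obs 6: x=-1/2 → posterior Inverse-Gamma(11/2, 2957/32)
obs 7: x=-3 → posterior Inverse-Gamma(6, 3021/32)
obs 8: x=-3 → posterior Inverse-Gamma(13/2, 3085/32)
obs 9: x=1 → posterior Inverse-Gamma(7, 3149/32)
obs 10: x=1 → posterior Inverse-Gamma(15/2, 3213/32)
obs 11: x=-5 → posterior Inverse-Gamma(8, 3469/32)
obs 12: x=0 → posterior Inverse-Gamma(17/2, 3485/32)

alpha=17/2, beta=3485/32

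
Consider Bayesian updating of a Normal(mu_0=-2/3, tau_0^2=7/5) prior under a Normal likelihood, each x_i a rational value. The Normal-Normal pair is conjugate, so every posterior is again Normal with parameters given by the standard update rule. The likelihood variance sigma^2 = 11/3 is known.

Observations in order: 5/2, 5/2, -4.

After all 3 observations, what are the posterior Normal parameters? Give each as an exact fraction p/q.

mu_0=-47/354, tau_0^2=77/118

obs 1: x=5/2 → posterior Normal(5/24, 77/76)
obs 2: x=5/2 → posterior Normal(205/291, 77/97)
obs 3: x=-4 → posterior Normal(-47/354, 77/118)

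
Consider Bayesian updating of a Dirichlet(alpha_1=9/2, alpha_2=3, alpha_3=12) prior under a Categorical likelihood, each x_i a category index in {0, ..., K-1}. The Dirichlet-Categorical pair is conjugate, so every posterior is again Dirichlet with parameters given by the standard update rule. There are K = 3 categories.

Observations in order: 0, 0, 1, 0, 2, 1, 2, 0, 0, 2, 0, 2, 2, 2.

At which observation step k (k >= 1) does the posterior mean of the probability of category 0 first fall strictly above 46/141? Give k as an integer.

obs 1: x=0 → posterior Dirichlet(11/2, 3, 12)
obs 2: x=0 → posterior Dirichlet(13/2, 3, 12)
obs 3: x=1 → posterior Dirichlet(13/2, 4, 12)
obs 4: x=0 → posterior Dirichlet(15/2, 4, 12)
obs 5: x=2 → posterior Dirichlet(15/2, 4, 13)
obs 6: x=1 → posterior Dirichlet(15/2, 5, 13)
obs 7: x=2 → posterior Dirichlet(15/2, 5, 14)
obs 8: x=0 → posterior Dirichlet(17/2, 5, 14)
obs 9: x=0 → posterior Dirichlet(19/2, 5, 14)
obs 10: x=2 → posterior Dirichlet(19/2, 5, 15)
obs 11: x=0 → posterior Dirichlet(21/2, 5, 15)
obs 12: x=2 → posterior Dirichlet(21/2, 5, 16)
obs 13: x=2 → posterior Dirichlet(21/2, 5, 17)
obs 14: x=2 → posterior Dirichlet(21/2, 5, 18)

k = 9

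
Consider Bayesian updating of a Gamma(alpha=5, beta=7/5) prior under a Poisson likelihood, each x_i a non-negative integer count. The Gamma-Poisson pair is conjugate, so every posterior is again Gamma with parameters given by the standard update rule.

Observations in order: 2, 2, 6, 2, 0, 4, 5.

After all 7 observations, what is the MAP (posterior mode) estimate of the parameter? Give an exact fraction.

obs 1: x=2 → posterior Gamma(7, 12/5)
obs 2: x=2 → posterior Gamma(9, 17/5)
obs 3: x=6 → posterior Gamma(15, 22/5)
obs 4: x=2 → posterior Gamma(17, 27/5)
obs 5: x=0 → posterior Gamma(17, 32/5)
obs 6: x=4 → posterior Gamma(21, 37/5)
obs 7: x=5 → posterior Gamma(26, 42/5)

125/42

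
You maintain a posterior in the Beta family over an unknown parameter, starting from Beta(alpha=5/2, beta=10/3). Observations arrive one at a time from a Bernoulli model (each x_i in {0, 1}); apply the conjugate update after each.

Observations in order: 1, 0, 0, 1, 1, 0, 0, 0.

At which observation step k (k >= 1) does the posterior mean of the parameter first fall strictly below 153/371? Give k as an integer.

k = 3

obs 1: x=1 → posterior Beta(7/2, 10/3)
obs 2: x=0 → posterior Beta(7/2, 13/3)
obs 3: x=0 → posterior Beta(7/2, 16/3)
obs 4: x=1 → posterior Beta(9/2, 16/3)
obs 5: x=1 → posterior Beta(11/2, 16/3)
obs 6: x=0 → posterior Beta(11/2, 19/3)
obs 7: x=0 → posterior Beta(11/2, 22/3)
obs 8: x=0 → posterior Beta(11/2, 25/3)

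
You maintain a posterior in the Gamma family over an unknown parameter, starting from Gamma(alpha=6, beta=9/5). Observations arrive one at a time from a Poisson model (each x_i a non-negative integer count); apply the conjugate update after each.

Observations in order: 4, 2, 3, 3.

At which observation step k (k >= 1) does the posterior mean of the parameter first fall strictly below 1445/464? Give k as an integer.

obs 1: x=4 → posterior Gamma(10, 14/5)
obs 2: x=2 → posterior Gamma(12, 19/5)
obs 3: x=3 → posterior Gamma(15, 24/5)
obs 4: x=3 → posterior Gamma(18, 29/5)

k = 4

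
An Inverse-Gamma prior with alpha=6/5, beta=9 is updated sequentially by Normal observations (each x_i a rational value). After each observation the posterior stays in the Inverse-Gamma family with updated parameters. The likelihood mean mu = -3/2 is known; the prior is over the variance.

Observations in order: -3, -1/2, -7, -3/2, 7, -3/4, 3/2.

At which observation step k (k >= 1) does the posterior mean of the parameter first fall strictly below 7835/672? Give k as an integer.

obs 1: x=-3 → posterior Inverse-Gamma(17/10, 81/8)
obs 2: x=-1/2 → posterior Inverse-Gamma(11/5, 85/8)
obs 3: x=-7 → posterior Inverse-Gamma(27/10, 103/4)
obs 4: x=-3/2 → posterior Inverse-Gamma(16/5, 103/4)
obs 5: x=7 → posterior Inverse-Gamma(37/10, 495/8)
obs 6: x=-3/4 → posterior Inverse-Gamma(21/5, 1989/32)
obs 7: x=3/2 → posterior Inverse-Gamma(47/10, 2133/32)

k = 2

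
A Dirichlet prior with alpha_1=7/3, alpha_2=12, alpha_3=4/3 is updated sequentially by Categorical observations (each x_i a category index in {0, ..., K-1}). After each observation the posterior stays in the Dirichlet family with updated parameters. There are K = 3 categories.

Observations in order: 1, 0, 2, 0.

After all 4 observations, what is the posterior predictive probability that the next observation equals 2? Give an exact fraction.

7/59

obs 1: x=1 → posterior Dirichlet(7/3, 13, 4/3)
obs 2: x=0 → posterior Dirichlet(10/3, 13, 4/3)
obs 3: x=2 → posterior Dirichlet(10/3, 13, 7/3)
obs 4: x=0 → posterior Dirichlet(13/3, 13, 7/3)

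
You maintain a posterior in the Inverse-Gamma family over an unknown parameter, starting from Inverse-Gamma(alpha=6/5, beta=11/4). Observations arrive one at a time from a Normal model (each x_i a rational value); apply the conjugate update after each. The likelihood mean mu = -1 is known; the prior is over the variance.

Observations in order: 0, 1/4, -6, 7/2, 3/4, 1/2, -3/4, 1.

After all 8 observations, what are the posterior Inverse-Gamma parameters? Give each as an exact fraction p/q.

alpha=26/5, beta=1003/32

obs 1: x=0 → posterior Inverse-Gamma(17/10, 13/4)
obs 2: x=1/4 → posterior Inverse-Gamma(11/5, 129/32)
obs 3: x=-6 → posterior Inverse-Gamma(27/10, 529/32)
obs 4: x=7/2 → posterior Inverse-Gamma(16/5, 853/32)
obs 5: x=3/4 → posterior Inverse-Gamma(37/10, 451/16)
obs 6: x=1/2 → posterior Inverse-Gamma(21/5, 469/16)
obs 7: x=-3/4 → posterior Inverse-Gamma(47/10, 939/32)
obs 8: x=1 → posterior Inverse-Gamma(26/5, 1003/32)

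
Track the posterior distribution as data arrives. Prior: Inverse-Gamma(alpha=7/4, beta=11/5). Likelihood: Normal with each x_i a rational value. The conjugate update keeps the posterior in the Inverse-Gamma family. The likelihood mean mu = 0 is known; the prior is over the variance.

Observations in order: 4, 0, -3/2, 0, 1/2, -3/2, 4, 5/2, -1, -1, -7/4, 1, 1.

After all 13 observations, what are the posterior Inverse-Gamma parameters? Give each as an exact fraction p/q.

alpha=33/4, beta=4357/160

obs 1: x=4 → posterior Inverse-Gamma(9/4, 51/5)
obs 2: x=0 → posterior Inverse-Gamma(11/4, 51/5)
obs 3: x=-3/2 → posterior Inverse-Gamma(13/4, 453/40)
obs 4: x=0 → posterior Inverse-Gamma(15/4, 453/40)
obs 5: x=1/2 → posterior Inverse-Gamma(17/4, 229/20)
obs 6: x=-3/2 → posterior Inverse-Gamma(19/4, 503/40)
obs 7: x=4 → posterior Inverse-Gamma(21/4, 823/40)
obs 8: x=5/2 → posterior Inverse-Gamma(23/4, 237/10)
obs 9: x=-1 → posterior Inverse-Gamma(25/4, 121/5)
obs 10: x=-1 → posterior Inverse-Gamma(27/4, 247/10)
obs 11: x=-7/4 → posterior Inverse-Gamma(29/4, 4197/160)
obs 12: x=1 → posterior Inverse-Gamma(31/4, 4277/160)
obs 13: x=1 → posterior Inverse-Gamma(33/4, 4357/160)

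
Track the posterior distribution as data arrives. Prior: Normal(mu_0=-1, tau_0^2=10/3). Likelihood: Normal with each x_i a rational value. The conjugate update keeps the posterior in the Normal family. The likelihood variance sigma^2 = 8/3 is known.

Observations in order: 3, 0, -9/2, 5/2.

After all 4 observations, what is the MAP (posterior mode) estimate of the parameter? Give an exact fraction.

obs 1: x=3 → posterior Normal(11/9, 40/27)
obs 2: x=0 → posterior Normal(11/14, 20/21)
obs 3: x=-9/2 → posterior Normal(-23/38, 40/57)
obs 4: x=5/2 → posterior Normal(1/24, 5/9)

1/24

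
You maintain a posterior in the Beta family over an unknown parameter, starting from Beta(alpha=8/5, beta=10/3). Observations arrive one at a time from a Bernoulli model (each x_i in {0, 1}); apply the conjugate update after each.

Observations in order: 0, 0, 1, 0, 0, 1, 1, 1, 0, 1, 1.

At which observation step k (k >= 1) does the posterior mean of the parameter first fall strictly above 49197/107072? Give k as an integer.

obs 1: x=0 → posterior Beta(8/5, 13/3)
obs 2: x=0 → posterior Beta(8/5, 16/3)
obs 3: x=1 → posterior Beta(13/5, 16/3)
obs 4: x=0 → posterior Beta(13/5, 19/3)
obs 5: x=0 → posterior Beta(13/5, 22/3)
obs 6: x=1 → posterior Beta(18/5, 22/3)
obs 7: x=1 → posterior Beta(23/5, 22/3)
obs 8: x=1 → posterior Beta(28/5, 22/3)
obs 9: x=0 → posterior Beta(28/5, 25/3)
obs 10: x=1 → posterior Beta(33/5, 25/3)
obs 11: x=1 → posterior Beta(38/5, 25/3)

k = 11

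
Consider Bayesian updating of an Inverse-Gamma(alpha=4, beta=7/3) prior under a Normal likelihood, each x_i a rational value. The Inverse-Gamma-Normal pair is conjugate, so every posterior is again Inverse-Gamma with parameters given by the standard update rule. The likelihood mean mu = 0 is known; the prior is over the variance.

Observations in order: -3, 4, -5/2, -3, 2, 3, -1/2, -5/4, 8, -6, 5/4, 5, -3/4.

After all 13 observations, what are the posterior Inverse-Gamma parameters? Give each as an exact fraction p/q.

alpha=21/2, beta=8969/96

obs 1: x=-3 → posterior Inverse-Gamma(9/2, 41/6)
obs 2: x=4 → posterior Inverse-Gamma(5, 89/6)
obs 3: x=-5/2 → posterior Inverse-Gamma(11/2, 431/24)
obs 4: x=-3 → posterior Inverse-Gamma(6, 539/24)
obs 5: x=2 → posterior Inverse-Gamma(13/2, 587/24)
obs 6: x=3 → posterior Inverse-Gamma(7, 695/24)
obs 7: x=-1/2 → posterior Inverse-Gamma(15/2, 349/12)
obs 8: x=-5/4 → posterior Inverse-Gamma(8, 2867/96)
obs 9: x=8 → posterior Inverse-Gamma(17/2, 5939/96)
obs 10: x=-6 → posterior Inverse-Gamma(9, 7667/96)
obs 11: x=5/4 → posterior Inverse-Gamma(19/2, 3871/48)
obs 12: x=5 → posterior Inverse-Gamma(10, 4471/48)
obs 13: x=-3/4 → posterior Inverse-Gamma(21/2, 8969/96)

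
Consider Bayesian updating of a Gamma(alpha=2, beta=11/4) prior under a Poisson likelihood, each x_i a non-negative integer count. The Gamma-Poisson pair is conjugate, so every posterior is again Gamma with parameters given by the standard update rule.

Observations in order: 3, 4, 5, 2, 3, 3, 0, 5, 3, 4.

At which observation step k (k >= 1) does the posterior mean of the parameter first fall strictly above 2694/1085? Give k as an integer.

k = 6

obs 1: x=3 → posterior Gamma(5, 15/4)
obs 2: x=4 → posterior Gamma(9, 19/4)
obs 3: x=5 → posterior Gamma(14, 23/4)
obs 4: x=2 → posterior Gamma(16, 27/4)
obs 5: x=3 → posterior Gamma(19, 31/4)
obs 6: x=3 → posterior Gamma(22, 35/4)
obs 7: x=0 → posterior Gamma(22, 39/4)
obs 8: x=5 → posterior Gamma(27, 43/4)
obs 9: x=3 → posterior Gamma(30, 47/4)
obs 10: x=4 → posterior Gamma(34, 51/4)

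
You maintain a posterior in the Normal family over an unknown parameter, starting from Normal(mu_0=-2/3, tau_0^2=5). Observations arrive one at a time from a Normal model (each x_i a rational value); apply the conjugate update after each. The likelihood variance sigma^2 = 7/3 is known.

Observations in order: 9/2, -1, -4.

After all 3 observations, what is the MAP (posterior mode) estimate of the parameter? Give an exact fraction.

-73/312

obs 1: x=9/2 → posterior Normal(377/132, 35/22)
obs 2: x=-1 → posterior Normal(287/222, 35/37)
obs 3: x=-4 → posterior Normal(-73/312, 35/52)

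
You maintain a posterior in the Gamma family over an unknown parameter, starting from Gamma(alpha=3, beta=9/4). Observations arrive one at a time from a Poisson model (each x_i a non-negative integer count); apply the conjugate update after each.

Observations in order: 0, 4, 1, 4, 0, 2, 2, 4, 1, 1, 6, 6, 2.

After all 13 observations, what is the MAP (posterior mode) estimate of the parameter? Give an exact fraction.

obs 1: x=0 → posterior Gamma(3, 13/4)
obs 2: x=4 → posterior Gamma(7, 17/4)
obs 3: x=1 → posterior Gamma(8, 21/4)
obs 4: x=4 → posterior Gamma(12, 25/4)
obs 5: x=0 → posterior Gamma(12, 29/4)
obs 6: x=2 → posterior Gamma(14, 33/4)
obs 7: x=2 → posterior Gamma(16, 37/4)
obs 8: x=4 → posterior Gamma(20, 41/4)
obs 9: x=1 → posterior Gamma(21, 45/4)
obs 10: x=1 → posterior Gamma(22, 49/4)
obs 11: x=6 → posterior Gamma(28, 53/4)
obs 12: x=6 → posterior Gamma(34, 57/4)
obs 13: x=2 → posterior Gamma(36, 61/4)

140/61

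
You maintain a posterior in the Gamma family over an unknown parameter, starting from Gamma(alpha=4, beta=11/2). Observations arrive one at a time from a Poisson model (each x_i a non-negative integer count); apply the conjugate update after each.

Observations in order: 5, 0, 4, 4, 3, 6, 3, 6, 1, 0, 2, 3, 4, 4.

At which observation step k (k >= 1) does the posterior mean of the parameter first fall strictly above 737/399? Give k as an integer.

obs 1: x=5 → posterior Gamma(9, 13/2)
obs 2: x=0 → posterior Gamma(9, 15/2)
obs 3: x=4 → posterior Gamma(13, 17/2)
obs 4: x=4 → posterior Gamma(17, 19/2)
obs 5: x=3 → posterior Gamma(20, 21/2)
obs 6: x=6 → posterior Gamma(26, 23/2)
obs 7: x=3 → posterior Gamma(29, 25/2)
obs 8: x=6 → posterior Gamma(35, 27/2)
obs 9: x=1 → posterior Gamma(36, 29/2)
obs 10: x=0 → posterior Gamma(36, 31/2)
obs 11: x=2 → posterior Gamma(38, 33/2)
obs 12: x=3 → posterior Gamma(41, 35/2)
obs 13: x=4 → posterior Gamma(45, 37/2)
obs 14: x=4 → posterior Gamma(49, 39/2)

k = 5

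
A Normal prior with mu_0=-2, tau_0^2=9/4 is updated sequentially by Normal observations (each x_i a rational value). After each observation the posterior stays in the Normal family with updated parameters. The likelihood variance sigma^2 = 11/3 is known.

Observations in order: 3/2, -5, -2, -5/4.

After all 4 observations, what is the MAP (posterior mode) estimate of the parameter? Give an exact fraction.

obs 1: x=3/2 → posterior Normal(-95/142, 99/71)
obs 2: x=-5 → posterior Normal(-365/196, 99/98)
obs 3: x=-2 → posterior Normal(-473/250, 99/125)
obs 4: x=-5/4 → posterior Normal(-1081/608, 99/152)

-1081/608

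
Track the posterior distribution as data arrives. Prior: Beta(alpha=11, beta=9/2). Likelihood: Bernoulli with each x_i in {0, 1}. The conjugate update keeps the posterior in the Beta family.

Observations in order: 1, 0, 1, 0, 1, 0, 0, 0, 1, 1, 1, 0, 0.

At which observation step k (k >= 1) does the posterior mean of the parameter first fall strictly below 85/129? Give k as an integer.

k = 6

obs 1: x=1 → posterior Beta(12, 9/2)
obs 2: x=0 → posterior Beta(12, 11/2)
obs 3: x=1 → posterior Beta(13, 11/2)
obs 4: x=0 → posterior Beta(13, 13/2)
obs 5: x=1 → posterior Beta(14, 13/2)
obs 6: x=0 → posterior Beta(14, 15/2)
obs 7: x=0 → posterior Beta(14, 17/2)
obs 8: x=0 → posterior Beta(14, 19/2)
obs 9: x=1 → posterior Beta(15, 19/2)
obs 10: x=1 → posterior Beta(16, 19/2)
obs 11: x=1 → posterior Beta(17, 19/2)
obs 12: x=0 → posterior Beta(17, 21/2)
obs 13: x=0 → posterior Beta(17, 23/2)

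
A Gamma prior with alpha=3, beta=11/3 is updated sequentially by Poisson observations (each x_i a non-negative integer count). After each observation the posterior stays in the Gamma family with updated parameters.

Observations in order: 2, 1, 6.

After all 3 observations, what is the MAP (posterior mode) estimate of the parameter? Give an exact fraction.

33/20

obs 1: x=2 → posterior Gamma(5, 14/3)
obs 2: x=1 → posterior Gamma(6, 17/3)
obs 3: x=6 → posterior Gamma(12, 20/3)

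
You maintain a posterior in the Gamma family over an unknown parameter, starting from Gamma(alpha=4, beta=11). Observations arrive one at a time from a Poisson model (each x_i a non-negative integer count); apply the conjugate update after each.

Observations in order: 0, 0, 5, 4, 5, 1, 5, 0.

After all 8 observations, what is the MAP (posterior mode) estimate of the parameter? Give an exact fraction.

23/19

obs 1: x=0 → posterior Gamma(4, 12)
obs 2: x=0 → posterior Gamma(4, 13)
obs 3: x=5 → posterior Gamma(9, 14)
obs 4: x=4 → posterior Gamma(13, 15)
obs 5: x=5 → posterior Gamma(18, 16)
obs 6: x=1 → posterior Gamma(19, 17)
obs 7: x=5 → posterior Gamma(24, 18)
obs 8: x=0 → posterior Gamma(24, 19)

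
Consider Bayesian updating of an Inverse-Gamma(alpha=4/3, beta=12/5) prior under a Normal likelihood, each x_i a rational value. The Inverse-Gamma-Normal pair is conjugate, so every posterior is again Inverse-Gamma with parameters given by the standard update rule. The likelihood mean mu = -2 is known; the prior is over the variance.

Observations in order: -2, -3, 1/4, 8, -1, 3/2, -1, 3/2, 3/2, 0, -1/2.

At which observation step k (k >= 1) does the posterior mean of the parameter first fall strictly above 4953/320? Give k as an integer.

obs 1: x=-2 → posterior Inverse-Gamma(11/6, 12/5)
obs 2: x=-3 → posterior Inverse-Gamma(7/3, 29/10)
obs 3: x=1/4 → posterior Inverse-Gamma(17/6, 869/160)
obs 4: x=8 → posterior Inverse-Gamma(10/3, 8869/160)
obs 5: x=-1 → posterior Inverse-Gamma(23/6, 8949/160)
obs 6: x=3/2 → posterior Inverse-Gamma(13/3, 9929/160)
obs 7: x=-1 → posterior Inverse-Gamma(29/6, 10009/160)
obs 8: x=3/2 → posterior Inverse-Gamma(16/3, 10989/160)
obs 9: x=3/2 → posterior Inverse-Gamma(35/6, 11969/160)
obs 10: x=0 → posterior Inverse-Gamma(19/3, 12289/160)
obs 11: x=-1/2 → posterior Inverse-Gamma(41/6, 12469/160)

k = 4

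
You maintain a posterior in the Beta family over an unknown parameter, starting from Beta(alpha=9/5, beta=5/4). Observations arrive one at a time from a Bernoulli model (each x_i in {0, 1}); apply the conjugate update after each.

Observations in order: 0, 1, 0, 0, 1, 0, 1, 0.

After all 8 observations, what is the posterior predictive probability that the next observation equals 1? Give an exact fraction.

96/221

obs 1: x=0 → posterior Beta(9/5, 9/4)
obs 2: x=1 → posterior Beta(14/5, 9/4)
obs 3: x=0 → posterior Beta(14/5, 13/4)
obs 4: x=0 → posterior Beta(14/5, 17/4)
obs 5: x=1 → posterior Beta(19/5, 17/4)
obs 6: x=0 → posterior Beta(19/5, 21/4)
obs 7: x=1 → posterior Beta(24/5, 21/4)
obs 8: x=0 → posterior Beta(24/5, 25/4)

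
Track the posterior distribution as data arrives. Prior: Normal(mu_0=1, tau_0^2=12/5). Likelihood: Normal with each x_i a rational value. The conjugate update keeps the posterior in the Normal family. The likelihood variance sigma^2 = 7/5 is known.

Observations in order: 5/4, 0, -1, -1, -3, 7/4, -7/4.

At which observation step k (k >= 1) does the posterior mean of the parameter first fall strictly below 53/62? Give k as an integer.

k = 2

obs 1: x=5/4 → posterior Normal(22/19, 84/95)
obs 2: x=0 → posterior Normal(22/31, 84/155)
obs 3: x=-1 → posterior Normal(10/43, 84/215)
obs 4: x=-1 → posterior Normal(-2/55, 84/275)
obs 5: x=-3 → posterior Normal(-38/67, 84/335)
obs 6: x=7/4 → posterior Normal(-17/79, 84/395)
obs 7: x=-7/4 → posterior Normal(-38/91, 12/65)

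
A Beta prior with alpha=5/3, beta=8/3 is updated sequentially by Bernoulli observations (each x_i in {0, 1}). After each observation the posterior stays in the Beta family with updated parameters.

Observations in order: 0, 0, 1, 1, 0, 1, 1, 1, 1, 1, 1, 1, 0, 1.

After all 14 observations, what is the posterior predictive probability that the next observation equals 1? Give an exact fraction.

7/11

obs 1: x=0 → posterior Beta(5/3, 11/3)
obs 2: x=0 → posterior Beta(5/3, 14/3)
obs 3: x=1 → posterior Beta(8/3, 14/3)
obs 4: x=1 → posterior Beta(11/3, 14/3)
obs 5: x=0 → posterior Beta(11/3, 17/3)
obs 6: x=1 → posterior Beta(14/3, 17/3)
obs 7: x=1 → posterior Beta(17/3, 17/3)
obs 8: x=1 → posterior Beta(20/3, 17/3)
obs 9: x=1 → posterior Beta(23/3, 17/3)
obs 10: x=1 → posterior Beta(26/3, 17/3)
obs 11: x=1 → posterior Beta(29/3, 17/3)
obs 12: x=1 → posterior Beta(32/3, 17/3)
obs 13: x=0 → posterior Beta(32/3, 20/3)
obs 14: x=1 → posterior Beta(35/3, 20/3)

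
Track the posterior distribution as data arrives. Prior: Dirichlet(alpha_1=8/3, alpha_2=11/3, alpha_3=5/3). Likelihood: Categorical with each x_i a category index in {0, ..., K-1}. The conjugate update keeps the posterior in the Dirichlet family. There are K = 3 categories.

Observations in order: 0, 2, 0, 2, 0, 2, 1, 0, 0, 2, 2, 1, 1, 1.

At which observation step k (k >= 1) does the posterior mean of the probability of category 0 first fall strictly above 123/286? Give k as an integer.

k = 5

obs 1: x=0 → posterior Dirichlet(11/3, 11/3, 5/3)
obs 2: x=2 → posterior Dirichlet(11/3, 11/3, 8/3)
obs 3: x=0 → posterior Dirichlet(14/3, 11/3, 8/3)
obs 4: x=2 → posterior Dirichlet(14/3, 11/3, 11/3)
obs 5: x=0 → posterior Dirichlet(17/3, 11/3, 11/3)
obs 6: x=2 → posterior Dirichlet(17/3, 11/3, 14/3)
obs 7: x=1 → posterior Dirichlet(17/3, 14/3, 14/3)
obs 8: x=0 → posterior Dirichlet(20/3, 14/3, 14/3)
obs 9: x=0 → posterior Dirichlet(23/3, 14/3, 14/3)
obs 10: x=2 → posterior Dirichlet(23/3, 14/3, 17/3)
obs 11: x=2 → posterior Dirichlet(23/3, 14/3, 20/3)
obs 12: x=1 → posterior Dirichlet(23/3, 17/3, 20/3)
obs 13: x=1 → posterior Dirichlet(23/3, 20/3, 20/3)
obs 14: x=1 → posterior Dirichlet(23/3, 23/3, 20/3)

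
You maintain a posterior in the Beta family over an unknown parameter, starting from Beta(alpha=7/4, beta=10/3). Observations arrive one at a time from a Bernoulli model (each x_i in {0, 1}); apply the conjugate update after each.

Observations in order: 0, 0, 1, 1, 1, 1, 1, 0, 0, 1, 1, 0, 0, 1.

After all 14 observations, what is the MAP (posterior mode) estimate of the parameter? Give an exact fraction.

obs 1: x=0 → posterior Beta(7/4, 13/3)
obs 2: x=0 → posterior Beta(7/4, 16/3)
obs 3: x=1 → posterior Beta(11/4, 16/3)
obs 4: x=1 → posterior Beta(15/4, 16/3)
obs 5: x=1 → posterior Beta(19/4, 16/3)
obs 6: x=1 → posterior Beta(23/4, 16/3)
obs 7: x=1 → posterior Beta(27/4, 16/3)
obs 8: x=0 → posterior Beta(27/4, 19/3)
obs 9: x=0 → posterior Beta(27/4, 22/3)
obs 10: x=1 → posterior Beta(31/4, 22/3)
obs 11: x=1 → posterior Beta(35/4, 22/3)
obs 12: x=0 → posterior Beta(35/4, 25/3)
obs 13: x=0 → posterior Beta(35/4, 28/3)
obs 14: x=1 → posterior Beta(39/4, 28/3)

21/41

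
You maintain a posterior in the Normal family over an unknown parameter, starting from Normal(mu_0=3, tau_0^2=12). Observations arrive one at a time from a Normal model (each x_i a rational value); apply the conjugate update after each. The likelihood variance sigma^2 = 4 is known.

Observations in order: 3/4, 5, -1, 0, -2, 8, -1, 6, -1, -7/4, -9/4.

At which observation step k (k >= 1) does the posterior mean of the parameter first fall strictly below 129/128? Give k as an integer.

k = 5

obs 1: x=3/4 → posterior Normal(21/16, 3)
obs 2: x=5 → posterior Normal(81/28, 12/7)
obs 3: x=-1 → posterior Normal(69/40, 6/5)
obs 4: x=0 → posterior Normal(69/52, 12/13)
obs 5: x=-2 → posterior Normal(45/64, 3/4)
obs 6: x=8 → posterior Normal(141/76, 12/19)
obs 7: x=-1 → posterior Normal(129/88, 6/11)
obs 8: x=6 → posterior Normal(201/100, 12/25)
obs 9: x=-1 → posterior Normal(27/16, 3/7)
obs 10: x=-7/4 → posterior Normal(42/31, 12/31)
obs 11: x=-9/4 → posterior Normal(141/136, 6/17)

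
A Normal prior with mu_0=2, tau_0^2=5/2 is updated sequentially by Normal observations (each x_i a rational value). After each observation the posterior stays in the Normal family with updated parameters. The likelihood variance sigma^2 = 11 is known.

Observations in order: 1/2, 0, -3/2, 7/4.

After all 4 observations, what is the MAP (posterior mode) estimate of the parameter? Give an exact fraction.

obs 1: x=1/2 → posterior Normal(31/18, 55/27)
obs 2: x=0 → posterior Normal(93/64, 55/32)
obs 3: x=-3/2 → posterior Normal(39/37, 55/37)
obs 4: x=7/4 → posterior Normal(191/168, 55/42)

191/168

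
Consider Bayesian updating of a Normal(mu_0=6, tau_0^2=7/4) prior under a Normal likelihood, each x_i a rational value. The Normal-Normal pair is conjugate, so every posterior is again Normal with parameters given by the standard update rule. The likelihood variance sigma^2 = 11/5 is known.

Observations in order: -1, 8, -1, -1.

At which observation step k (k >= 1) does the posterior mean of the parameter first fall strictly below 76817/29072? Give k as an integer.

k = 4

obs 1: x=-1 → posterior Normal(229/79, 77/79)
obs 2: x=8 → posterior Normal(509/114, 77/114)
obs 3: x=-1 → posterior Normal(474/149, 77/149)
obs 4: x=-1 → posterior Normal(439/184, 77/184)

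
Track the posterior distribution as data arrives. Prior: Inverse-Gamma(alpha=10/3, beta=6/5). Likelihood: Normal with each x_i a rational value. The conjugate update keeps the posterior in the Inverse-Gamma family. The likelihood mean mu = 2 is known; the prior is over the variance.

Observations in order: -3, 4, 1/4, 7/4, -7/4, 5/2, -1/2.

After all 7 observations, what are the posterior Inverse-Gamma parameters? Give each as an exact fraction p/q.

alpha=41/6, beta=4407/160

obs 1: x=-3 → posterior Inverse-Gamma(23/6, 137/10)
obs 2: x=4 → posterior Inverse-Gamma(13/3, 157/10)
obs 3: x=1/4 → posterior Inverse-Gamma(29/6, 2757/160)
obs 4: x=7/4 → posterior Inverse-Gamma(16/3, 1381/80)
obs 5: x=-7/4 → posterior Inverse-Gamma(35/6, 3887/160)
obs 6: x=5/2 → posterior Inverse-Gamma(19/3, 3907/160)
obs 7: x=-1/2 → posterior Inverse-Gamma(41/6, 4407/160)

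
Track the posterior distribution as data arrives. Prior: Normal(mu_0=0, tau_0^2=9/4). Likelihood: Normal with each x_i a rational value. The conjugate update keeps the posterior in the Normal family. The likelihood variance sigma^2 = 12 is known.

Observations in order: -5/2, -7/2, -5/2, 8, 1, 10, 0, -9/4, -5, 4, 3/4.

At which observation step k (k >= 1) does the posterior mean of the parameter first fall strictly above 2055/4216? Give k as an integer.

k = 6

obs 1: x=-5/2 → posterior Normal(-15/38, 36/19)
obs 2: x=-7/2 → posterior Normal(-9/11, 18/11)
obs 3: x=-5/2 → posterior Normal(-51/50, 36/25)
obs 4: x=8 → posterior Normal(-3/56, 9/7)
obs 5: x=1 → posterior Normal(3/62, 36/31)
obs 6: x=10 → posterior Normal(63/68, 18/17)
obs 7: x=0 → posterior Normal(63/74, 36/37)
obs 8: x=-9/4 → posterior Normal(99/160, 9/10)
obs 9: x=-5 → posterior Normal(39/172, 36/43)
obs 10: x=4 → posterior Normal(87/184, 18/23)
obs 11: x=3/4 → posterior Normal(24/49, 36/49)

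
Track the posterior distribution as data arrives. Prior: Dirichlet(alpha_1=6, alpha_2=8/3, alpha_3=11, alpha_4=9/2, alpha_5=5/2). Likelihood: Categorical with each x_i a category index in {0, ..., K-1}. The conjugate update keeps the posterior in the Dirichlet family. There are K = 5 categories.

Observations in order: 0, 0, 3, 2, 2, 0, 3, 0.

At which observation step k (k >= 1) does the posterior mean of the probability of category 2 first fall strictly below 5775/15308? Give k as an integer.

k = 3

obs 1: x=0 → posterior Dirichlet(7, 8/3, 11, 9/2, 5/2)
obs 2: x=0 → posterior Dirichlet(8, 8/3, 11, 9/2, 5/2)
obs 3: x=3 → posterior Dirichlet(8, 8/3, 11, 11/2, 5/2)
obs 4: x=2 → posterior Dirichlet(8, 8/3, 12, 11/2, 5/2)
obs 5: x=2 → posterior Dirichlet(8, 8/3, 13, 11/2, 5/2)
obs 6: x=0 → posterior Dirichlet(9, 8/3, 13, 11/2, 5/2)
obs 7: x=3 → posterior Dirichlet(9, 8/3, 13, 13/2, 5/2)
obs 8: x=0 → posterior Dirichlet(10, 8/3, 13, 13/2, 5/2)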